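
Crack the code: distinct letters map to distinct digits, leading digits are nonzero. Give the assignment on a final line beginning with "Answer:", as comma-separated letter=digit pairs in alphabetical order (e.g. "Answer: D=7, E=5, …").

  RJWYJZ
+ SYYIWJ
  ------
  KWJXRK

Step 1. [col 1: Z + J ≡ K (mod 10)] several values work for Z in column 1 (Z + J ≡ K (mod 10), carry-in 0); try Z=9, so Z=9.
Step 2. [col 1: Z + J ≡ K (mod 10)] column 1 (Z + J ≡ K (mod 10), carry-in 0) doesn't pin K yet; pick K=7 and continue. So K=7.
Step 3. [col 1: Z + J ≡ K (mod 10)] column 1: given Z=9, K=7, carry-in 0, and digits 7,9 already taken and all letters distinct, Z+J≡K (mod 10) forces J=8. So J=8.
Step 4. [col 2: J + W ≡ R (mod 10)] column 2 (J + W ≡ R (mod 10), carry-in 1) doesn't pin R yet; pick R=2 and continue. So R=2.
Step 5. [col 2: J + W ≡ R (mod 10)] from column 2 (J=8, R=2, carry-in 1, digits 2,7,8,9 already taken and all letters distinct): W must equal 3, so W=3.
Step 6. [col 3: Y + I ≡ X (mod 10)] no forcing yet in column 3 (carry-in 1); Y=5 is free and consistent — try it. So Y=5.
Step 7. [col 3: Y + I ≡ X (mod 10)] several values work for X in column 3 (Y + I ≡ X (mod 10), carry-in 1); try X=6 ⇒ X=6.
Step 8. [col 3: Y + I ≡ X (mod 10)] from column 3 (Y=5, X=6, carry-in 1, digits 2,3,5,6,7,8,9 already taken and all letters distinct): I must equal 0. So I=0.
Step 9. [col 6: R + S ≡ K (mod 10)] column 6 reads R+S+carry(1)=K with R=2, K=7; with digits 0,2,3,5,6,7,8,9 already taken and all letters distinct, the only value for S is 4, so S=4.

Answer: I=0, J=8, K=7, R=2, S=4, W=3, X=6, Y=5, Z=9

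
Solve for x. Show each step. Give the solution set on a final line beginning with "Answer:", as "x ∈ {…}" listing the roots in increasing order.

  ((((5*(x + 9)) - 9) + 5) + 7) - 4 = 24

Step 1. [((((5*(x + 9)) - 9) + 5) + 7) - 4 = 24] add 4: x sits inside (… - 4), so sub: (((5*(x + 9)) - 9) + 5) + 7 = 28.
Step 2. [(((5*(x + 9)) - 9) + 5) + 7 = 28] peel the +7: subtract 7 from each side. So sub: ((5*(x + 9)) - 9) + 5 = 21.
Step 3. [((5*(x + 9)) - 9) + 5 = 21] the outer +5 inverts by subtracting 5. So sub: (5*(x + 9)) - 9 = 16.
Step 4. [(5*(x + 9)) - 9 = 16] peel the -9: add 9 from each side, so sub: 5*(x + 9) = 25.
Step 5. [5*(x + 9) = 25] divide by the outer 5, so div: x + 9 = 5.
Step 6. [x + 9 = 5] +9 is outermost — subtract 9 both sides. So sub: x = -4.

Answer: x ∈ {-4}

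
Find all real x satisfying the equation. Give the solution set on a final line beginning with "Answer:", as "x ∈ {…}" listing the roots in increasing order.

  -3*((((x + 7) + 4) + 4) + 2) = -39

Step 1. [-3*((((x + 7) + 4) + 4) + 2) = -39] LHS = -3·(…); ÷-3 both sides. So div: (((x + 7) + 4) + 4) + 2 = 13.
Step 2. [(((x + 7) + 4) + 4) + 2 = 13] subtract 2: x sits inside (… + 2), so sub: ((x + 7) + 4) + 4 = 11.
Step 3. [((x + 7) + 4) + 4 = 11] 4 comes off first (subtract 4) ⇒ sub: (x + 7) + 4 = 7.
Step 4. [(x + 7) + 4 = 7] the outer +4 inverts by subtracting 4 ⇒ sub: x + 7 = 3.
Step 5. [x + 7 = 3] +7 is outermost — subtract 7 both sides ⇒ sub: x = -4.

Answer: x ∈ {-4}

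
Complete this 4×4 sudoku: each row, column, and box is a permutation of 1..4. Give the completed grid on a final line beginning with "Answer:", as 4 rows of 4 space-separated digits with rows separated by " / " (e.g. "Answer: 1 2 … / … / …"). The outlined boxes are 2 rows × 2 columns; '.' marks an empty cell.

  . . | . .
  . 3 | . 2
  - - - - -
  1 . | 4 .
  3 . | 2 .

Step 1. [r1c2∈{1,2,4}] 1 has one home in col 2: r1c2 ⇒ r1c2=1.
Step 2. [r1c4∈{3,4}] col 4 places 4 nowhere but r1c4 ⇒ r1c4=4.
Step 3. [r1c3∈{3}] r1c3 has the single candidate 3, so r1c3=3.
Step 4. [r3c4∈{3}] only 3 remains possible at r3c4 ⇒ r3c4=3.
Step 5. [r2c3∈{1}] r2c3 is down to just 1, so r2c3=1.
Step 6. [r2c1∈{4}] r2c1 is down to just 4 ⇒ r2c1=4.
Step 7. [r1c1∈{2}] only 2 remains possible at r1c1, so r1c1=2.
Step 8. [r3c2∈{2}] only 2 remains possible at r3c2 ⇒ r3c2=2.
Step 9. [r4c4∈{1}] r4c4's peers cover all but 1. So r4c4=1.
Step 10. [r4c2∈{4}] only 4 remains possible at r4c2. So r4c2=4.

Answer: 2 1 3 4 / 4 3 1 2 / 1 2 4 3 / 3 4 2 1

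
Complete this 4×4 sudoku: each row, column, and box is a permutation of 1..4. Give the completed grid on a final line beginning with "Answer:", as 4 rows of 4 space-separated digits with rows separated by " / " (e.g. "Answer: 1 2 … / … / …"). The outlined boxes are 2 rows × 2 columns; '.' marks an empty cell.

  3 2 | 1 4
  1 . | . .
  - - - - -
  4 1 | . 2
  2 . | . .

Step 1. [r3c3∈{3}] only 3 remains possible at r3c3, so r3c3=3.
Step 2. [r2c2∈{4}] r2c2's peers cover all but 4 ⇒ r2c2=4.
Step 3. [r2c3∈{2}] only 2 remains possible at r2c3, so r2c3=2.
Step 4. [r2c4∈{3}] r2c4 has the single candidate 3, so r2c4=3.
Step 5. [r4c4∈{1}] r4c4 has the single candidate 1, so r4c4=1.
Step 6. [r4c3∈{4}] r4c3 is down to just 4. So r4c3=4.
Step 7. [r4c2∈{3}] r4c2 is down to just 3 ⇒ r4c2=3.

Answer: 3 2 1 4 / 1 4 2 3 / 4 1 3 2 / 2 3 4 1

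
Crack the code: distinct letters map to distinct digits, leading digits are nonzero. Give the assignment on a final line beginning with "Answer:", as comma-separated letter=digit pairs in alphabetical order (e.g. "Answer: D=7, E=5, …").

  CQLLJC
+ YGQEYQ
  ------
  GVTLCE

Step 1. [col 1: C + Q ≡ E (mod 10)] C=1 is one option consistent with column 1 (C + Q ≡ E (mod 10), carry-in 0) — take it ⇒ C=1.
Step 2. [col 1: C + Q ≡ E (mod 10)] no forcing yet in column 1 (carry-in 0); Q=8 is free and consistent — try it. So Q=8.
Step 3. [col 1: C + Q ≡ E (mod 10)] column 1 reads C+Q+carry(0)=E with C=1, Q=8; with digits 1,8 already taken and all letters distinct, the only value for E is 9 ⇒ E=9.
Step 4. [col 2: J + Y ≡ C (mod 10)] no forcing yet in column 2 (carry-in 0); J=7 is free and consistent — try it. So J=7.
Step 5. [col 2: J + Y ≡ C (mod 10)] column 2 reads J+Y+carry(0)=C with J=7, C=1; with digits 1,7,8,9 already taken and all letters distinct, the only value for Y is 4 ⇒ Y=4.
Step 6. [col 3: L + E ≡ L (mod 10)] column 3 (L + E ≡ L (mod 10), carry-in 1) doesn't pin L yet; pick L=3 and continue ⇒ L=3.
Step 7. [col 4: L + Q ≡ T (mod 10)] in column 4 we have L+Q≡T with carry-in 1; given L=3, Q=8 and digits 1,3,4,7,8,9 already taken and all letters distinct, that pins T to 2 ⇒ T=2.
Step 8. [col 5: Q + G ≡ V (mod 10)] column 5: given Q=8, carry-in 1, and digits 1,2,3,4,7,8,9 already taken and all letters distinct, Q+G≡V (mod 10) forces V=5. So V=5.
Step 9. [col 5: Q + G ≡ V (mod 10)] column 5 reads Q+G+carry(1)=V with Q=8, V=5; with digits 1,2,3,4,5,7,8,9 already taken and all letters distinct, the only value for G is 6. So G=6.

Answer: C=1, E=9, G=6, J=7, L=3, Q=8, T=2, V=5, Y=4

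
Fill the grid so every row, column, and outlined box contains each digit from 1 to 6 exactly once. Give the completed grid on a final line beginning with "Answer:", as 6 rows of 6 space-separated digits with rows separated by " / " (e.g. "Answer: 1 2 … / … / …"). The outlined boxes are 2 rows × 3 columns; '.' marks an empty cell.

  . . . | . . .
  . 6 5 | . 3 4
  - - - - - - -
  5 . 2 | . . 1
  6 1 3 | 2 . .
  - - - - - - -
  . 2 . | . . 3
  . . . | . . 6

Step 1. [r2c4∈{1}] nothing but 1 survives at r2c4, so r2c4=1.
Step 2. [r4c5∈{4,5}] in row 4, 4 fits only at r4c5 ⇒ r4c5=4.
Step 3. [r6c2∈{3,4,5}] r6c2 is the only open cell in col 2 admitting 5. So r6c2=5.
Step 4. [r1c6∈{2,5}] 2 has one home in col 6: r1c6, so r1c6=2.
Step 5. [r6c1∈{1,3,4}] in row 6, 3 fits only at r6c1 ⇒ r6c1=3.
Step 6. [r5c3∈{1,4,6}] row 5 places 6 nowhere but r5c3 ⇒ r5c3=6.
Step 7. [r6c4∈{4}] r6c4 is down to just 4. So r6c4=4.
Step 8. [r1c3∈{1,4}] in col 3, 4 fits only at r1c3 ⇒ r1c3=4.
Step 9. [r5c4∈{5}] r5c4's peers cover all but 5 ⇒ r5c4=5.
Step 10. [r5c5∈{1}] r5c5's peers cover all but 1 ⇒ r5c5=1.
Step 11. [r3c5∈{6}] only 6 remains possible at r3c5, so r3c5=6.
Step 12. [r1c2∈{3}] r1c2 has the single candidate 3, so r1c2=3.
Step 13. [r1c1∈{1}] r1c1's peers cover all but 1. So r1c1=1.
Step 14. [r6c5∈{2}] r6c5 is down to just 2, so r6c5=2.
Step 15. [r4c6∈{5}] r4c6's peers cover all but 5, so r4c6=5.
Step 16. [r3c4∈{3}] r3c4 has the single candidate 3. So r3c4=3.
Step 17. [r1c5∈{5}] r1c5's peers cover all but 5, so r1c5=5.
Step 18. [r2c1∈{2}] only 2 remains possible at r2c1, so r2c1=2.
Step 19. [r6c3∈{1}] only 1 remains possible at r6c3. So r6c3=1.
Step 20. [r1c4∈{6}] r1c4's peers cover all but 6 ⇒ r1c4=6.
Step 21. [r3c2∈{4}] r3c2 is down to just 4 ⇒ r3c2=4.
Step 22. [r5c1∈{4}] nothing but 4 survives at r5c1. So r5c1=4.

Answer: 1 3 4 6 5 2 / 2 6 5 1 3 4 / 5 4 2 3 6 1 / 6 1 3 2 4 5 / 4 2 6 5 1 3 / 3 5 1 4 2 6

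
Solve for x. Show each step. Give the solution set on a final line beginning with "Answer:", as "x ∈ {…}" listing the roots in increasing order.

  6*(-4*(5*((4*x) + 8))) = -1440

Step 1. [6*(-4*(5*((4*x) + 8))) = -1440] 6·(inner) — divide through by 6 ⇒ div: -4*(5*((4*x) + 8)) = -240.
Step 2. [-4*(5*((4*x) + 8)) = -240] -4·(inner) — divide through by -4. So div: 5*((4*x) + 8) = 60.
Step 3. [5*((4*x) + 8) = 60] 5·(inner) — divide through by 5, so div: (4*x) + 8 = 12.
Step 4. [(4*x) + 8 = 12] the outer +8 inverts by subtracting 8. So sub: 4*x = 4.
Step 5. [4*x = 4] divide by the outer 4. So div: x = 1.

Answer: x ∈ {1}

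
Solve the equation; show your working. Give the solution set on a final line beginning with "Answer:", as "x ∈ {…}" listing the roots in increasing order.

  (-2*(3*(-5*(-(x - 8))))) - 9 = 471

Step 1. [(-2*(3*(-5*(-(x - 8))))) - 9 = 471] the outer -9 inverts by adding 9 ⇒ sub: -2*(3*(-5*(-(x - 8)))) = 480.
Step 2. [-2*(3*(-5*(-(x - 8)))) = 480] -2 out front; divide by -2. So div: 3*(-5*(-(x - 8))) = -240.
Step 3. [3*(-5*(-(x - 8))) = -240] divide by the outer 3 ⇒ div: -5*(-(x - 8)) = -80.
Step 4. [-5*(-(x - 8)) = -80] leading coefficient -5: divide by -5. So div: -(x - 8) = 16.
Step 5. [-(x - 8) = 16] leading − — multiply by −1 ⇒ neg: x - 8 = -16.
Step 6. [x - 8 = -16] the outer -8 inverts by adding 8 ⇒ sub: x = -8.

Answer: x ∈ {-8}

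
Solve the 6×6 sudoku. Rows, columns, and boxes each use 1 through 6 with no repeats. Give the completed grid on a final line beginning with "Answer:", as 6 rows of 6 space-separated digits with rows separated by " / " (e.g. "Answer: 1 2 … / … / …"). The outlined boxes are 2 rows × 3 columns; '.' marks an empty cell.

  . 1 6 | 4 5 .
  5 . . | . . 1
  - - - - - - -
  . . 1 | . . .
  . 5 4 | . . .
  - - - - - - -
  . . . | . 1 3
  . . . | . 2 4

Step 1. [r1c1∈{2,3}] row 1 places 3 nowhere but r1c1 ⇒ r1c1=3.
Step 2. [r3c2∈{2,3,6}] 3 has one home in box 3: r3c2, so r3c2=3.
Step 3. [r6c2∈{6}] only 6 remains possible at r6c2. So r6c2=6.
Step 4. [r5c4∈{5,6}] r5c4 is the only open cell in row 5 admitting 6, so r5c4=6.
Step 5. [r1c6∈{2}] only 2 remains possible at r1c6, so r1c6=2.
Step 6. [r4c6∈{6}] r4c6 is down to just 6, so r4c6=6.
Step 7. [r4c1∈{2}] r4c1 is down to just 2, so r4c1=2.
Step 8. [r2c4∈{3}] r2c4 has the single candidate 3 ⇒ r2c4=3.
Step 9. [r6c4∈{5}] r6c4 has the single candidate 5, so r6c4=5.
Step 10. [r2c3∈{2}] r2c3 has the single candidate 2, so r2c3=2.
Step 11. [r5c1∈{4}] nothing but 4 survives at r5c1 ⇒ r5c1=4.
Step 12. [r3c1∈{6}] r3c1 is down to just 6 ⇒ r3c1=6.
Step 13. [r6c1∈{1}] r6c1's peers cover all but 1 ⇒ r6c1=1.
Step 14. [r3c6∈{5}] nothing but 5 survives at r3c6, so r3c6=5.
Step 15. [r5c2∈{2}] nothing but 2 survives at r5c2 ⇒ r5c2=2.
Step 16. [r2c2∈{4}] r2c2 is down to just 4. So r2c2=4.
Step 17. [r5c3∈{5}] r5c3's peers cover all but 5 ⇒ r5c3=5.
Step 18. [r2c5∈{6}] nothing but 6 survives at r2c5, so r2c5=6.
Step 19. [r4c5∈{3}] r4c5's peers cover all but 3, so r4c5=3.
Step 20. [r6c3∈{3}] only 3 remains possible at r6c3, so r6c3=3.
Step 21. [r4c4∈{1}] r4c4 is down to just 1. So r4c4=1.
Step 22. [r3c4∈{2}] r3c4 is down to just 2 ⇒ r3c4=2.
Step 23. [r3c5∈{4}] r3c5 is down to just 4. So r3c5=4.

Answer: 3 1 6 4 5 2 / 5 4 2 3 6 1 / 6 3 1 2 4 5 / 2 5 4 1 3 6 / 4 2 5 6 1 3 / 1 6 3 5 2 4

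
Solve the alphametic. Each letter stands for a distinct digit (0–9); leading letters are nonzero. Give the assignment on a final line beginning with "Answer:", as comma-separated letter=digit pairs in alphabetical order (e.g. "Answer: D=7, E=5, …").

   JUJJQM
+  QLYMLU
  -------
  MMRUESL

Step 1. [col 1: M + U ≡ L (mod 10)] several values work for M in column 1 (M + U ≡ L (mod 10), carry-in 0); try M=1. So M=1.
Step 2. [col 1: M + U ≡ L (mod 10)] several values work for L in column 1 (M + U ≡ L (mod 10), carry-in 0); try L=5. So L=5.
Step 3. [col 1: M + U ≡ L (mod 10)] from column 1 (M=1, L=5, carry-in 0, digits 1,5 already taken and all letters distinct): U must equal 4. So U=4.
Step 4. [col 2: Q + L ≡ S (mod 10)] S=7 is one option consistent with column 2 (Q + L ≡ S (mod 10), carry-in 0) — take it, so S=7.
Step 5. [col 2: Q + L ≡ S (mod 10)] in column 2 we have Q+L≡S with carry-in 0; given L=5, S=7 and digits 1,4,5,7 already taken and all letters distinct, that pins Q to 2. So Q=2.
Step 6. [col 3: J + M ≡ E (mod 10)] J=8 is one option consistent with column 3 (J + M ≡ E (mod 10), carry-in 0) — take it ⇒ J=8.
Step 7. [col 3: J + M ≡ E (mod 10)] column 3 reads J+M+carry(0)=E with J=8, M=1; with digits 1,2,4,5,7,8 already taken and all letters distinct, the only value for E is 9. So E=9.
Step 8. [col 4: J + Y ≡ U (mod 10)] column 4 reads J+Y+carry(0)=U with J=8, U=4; with digits 1,2,4,5,7,8,9 already taken and all letters distinct, the only value for Y is 6, so Y=6.
Step 9. [col 5: U + L ≡ R (mod 10)] from column 5 (U=4, L=5, carry-in 1, digits 1,2,4,5,6,7,8,9 already taken and all letters distinct): R must equal 0. So R=0.

Answer: E=9, J=8, L=5, M=1, Q=2, R=0, S=7, U=4, Y=6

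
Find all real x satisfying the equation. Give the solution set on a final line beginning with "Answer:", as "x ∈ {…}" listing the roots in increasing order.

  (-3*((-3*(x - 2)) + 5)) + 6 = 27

Step 1. [(-3*((-3*(x - 2)) + 5)) + 6 = 27] subtract 6: x sits inside (… + 6), so sub: -3*((-3*(x - 2)) + 5) = 21.
Step 2. [-3*((-3*(x - 2)) + 5) = 21] divide by the outer -3. So div: (-3*(x - 2)) + 5 = -7.
Step 3. [(-3*(x - 2)) + 5 = -7] peel the +5: subtract 5 from each side, so sub: -3*(x - 2) = -12.
Step 4. [-3*(x - 2) = -12] leading coefficient -3: divide by -3. So div: x - 2 = 4.
Step 5. [x - 2 = 4] -2 is outermost — add 2 both sides. So sub: x = 6.

Answer: x ∈ {6}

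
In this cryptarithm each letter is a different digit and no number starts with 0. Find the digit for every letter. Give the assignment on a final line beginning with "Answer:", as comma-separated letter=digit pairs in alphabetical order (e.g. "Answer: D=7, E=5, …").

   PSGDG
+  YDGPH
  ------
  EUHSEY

Step 1. [col 1: G + H ≡ Y (mod 10)] G=4 is one option consistent with column 1 (G + H ≡ Y (mod 10), carry-in 0) — take it, so G=4.
Step 2. [col 1: G + H ≡ Y (mod 10)] no forcing yet in column 1 (carry-in 0); Y=6 is free and consistent — try it ⇒ Y=6.
Step 3. [col 1: G + H ≡ Y (mod 10)] in column 1 we have G+H≡Y with carry-in 0; given G=4, Y=6 and digits 4,6 already taken and all letters distinct, that pins H to 2 ⇒ H=2.
Step 4. [col 2: D + P ≡ E (mod 10)] several values work for P in column 2 (D + P ≡ E (mod 10), carry-in 0); try P=8 ⇒ P=8.
Step 5. [col 2: D + P ≡ E (mod 10)] several values work for E in column 2 (D + P ≡ E (mod 10), carry-in 0); try E=1, so E=1.
Step 6. [col 2: D + P ≡ E (mod 10)] column 2: given P=8, E=1, carry-in 0, and digits 1,2,4,6,8 already taken and all letters distinct, D+P≡E (mod 10) forces D=3, so D=3.
Step 7. [col 3: G + G ≡ S (mod 10)] column 3 reads G+G+carry(1)=S with G=4; with digits 1,2,3,4,6,8 already taken and all letters distinct, the only value for S is 9, so S=9.
Step 8. [col 5: P + Y ≡ U (mod 10)] in column 5 we have P+Y≡U with carry-in 1; given P=8, Y=6 and digits 1,2,3,4,6,8,9 already taken and all letters distinct, that pins U to 5. So U=5.

Answer: D=3, E=1, G=4, H=2, P=8, S=9, U=5, Y=6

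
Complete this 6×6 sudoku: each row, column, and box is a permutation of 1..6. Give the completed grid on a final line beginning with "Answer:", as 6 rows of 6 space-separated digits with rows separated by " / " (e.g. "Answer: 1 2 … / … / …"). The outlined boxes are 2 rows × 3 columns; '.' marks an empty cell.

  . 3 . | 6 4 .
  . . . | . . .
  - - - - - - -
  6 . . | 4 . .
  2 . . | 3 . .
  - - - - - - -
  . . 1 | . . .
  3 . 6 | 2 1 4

Step 1. [r5c4∈{5}] nothing but 5 survives at r5c4 ⇒ r5c4=5.
Step 2. [r2c4∈{1}] r2c4 is down to just 1 ⇒ r2c4=1.
Step 3. [r6c2∈{5}] only 5 remains possible at r6c2. So r6c2=5.
Step 4. [r2c2∈{2,4,6}] r2c2 is the only open cell in row 2 admitting 6 ⇒ r2c2=6.
Step 5. [r3c2∈{1}] r3c2 is down to just 1 ⇒ r3c2=1.
Step 6. [r5c1∈{4}] nothing but 4 survives at r5c1, so r5c1=4.
Step 7. [r2c1∈{5}] r2c1 is down to just 5. So r2c1=5.
Step 8. [r1c6∈{2,5}] in row 1, 5 fits only at r1c6 ⇒ r1c6=5.
Step 9. [r2c3∈{2,4}] row 2 places 4 nowhere but r2c3 ⇒ r2c3=4.
Step 10. [r4c3∈{5}] nothing but 5 survives at r4c3. So r4c3=5.
Step 11. [r4c5∈{6}] r4c5 has the single candidate 6. So r4c5=6.
Step 12. [r3c6∈{2}] r3c6 has the single candidate 2. So r3c6=2.
Step 13. [r2c6∈{3}] nothing but 3 survives at r2c6. So r2c6=3.
Step 14. [r5c6∈{6}] nothing but 6 survives at r5c6, so r5c6=6.
Step 15. [r3c5∈{5}] r3c5 is down to just 5, so r3c5=5.
Step 16. [r4c6∈{1}] nothing but 1 survives at r4c6. So r4c6=1.
Step 17. [r3c3∈{3}] only 3 remains possible at r3c3, so r3c3=3.
Step 18. [r4c2∈{4}] r4c2 is down to just 4 ⇒ r4c2=4.
Step 19. [r1c1∈{1}] r1c1 has the single candidate 1, so r1c1=1.
Step 20. [r1c3∈{2}] only 2 remains possible at r1c3, so r1c3=2.
Step 21. [r2c5∈{2}] only 2 remains possible at r2c5, so r2c5=2.
Step 22. [r5c5∈{3}] nothing but 3 survives at r5c5 ⇒ r5c5=3.
Step 23. [r5c2∈{2}] r5c2 has the single candidate 2. So r5c2=2.

Answer: 1 3 2 6 4 5 / 5 6 4 1 2 3 / 6 1 3 4 5 2 / 2 4 5 3 6 1 / 4 2 1 5 3 6 / 3 5 6 2 1 4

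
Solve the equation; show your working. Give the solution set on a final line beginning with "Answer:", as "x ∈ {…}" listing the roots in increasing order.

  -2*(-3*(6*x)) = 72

Step 1. [-2*(-3*(6*x)) = 72] leading coefficient -2: divide by -2 ⇒ div: -3*(6*x) = -36.
Step 2. [-3*(6*x) = -36] divide by the outer -3 ⇒ div: 6*x = 12.
Step 3. [6*x = 12] leading coefficient 6: divide by 6. So div: x = 2.

Answer: x ∈ {2}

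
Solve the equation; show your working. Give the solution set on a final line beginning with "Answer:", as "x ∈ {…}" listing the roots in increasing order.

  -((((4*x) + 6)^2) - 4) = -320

Step 1. [-((((4*x) + 6)^2) - 4) = -320] LHS negated; negate both sides, so neg: (((4*x) + 6)^2) - 4 = 320.
Step 2. [(((4*x) + 6)^2) - 4 = 320] peel the -4: add 4 from each side ⇒ sub: ((4*x) + 6)^2 = 324.
Step 3. [((4*x) + 6)^2 = 324] LHS squared, RHS 324 ≥ 0: apply √ (±). So sqrt: (4*x) + 6 = 18 or -18.
Step 4. [(4*x) + 6 = 18 or -18] +6 is outermost — subtract 6 both sides, so sub: 4*x = 12 or -24.
Step 5. [4*x = 12 or -24] 4 out front; divide by 4, so div: x = 3 or -6.

Answer: x ∈ {-6, 3}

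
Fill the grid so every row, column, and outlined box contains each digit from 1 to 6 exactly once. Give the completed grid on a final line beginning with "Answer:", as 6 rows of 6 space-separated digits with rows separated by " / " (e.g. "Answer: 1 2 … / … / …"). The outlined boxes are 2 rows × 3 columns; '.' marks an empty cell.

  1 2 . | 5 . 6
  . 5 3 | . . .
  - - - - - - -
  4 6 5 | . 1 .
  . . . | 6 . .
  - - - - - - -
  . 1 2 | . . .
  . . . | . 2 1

Step 1. [r2c5∈{4}] r2c5 is down to just 4. So r2c5=4.
Step 2. [r4c2∈{3}] r4c2 has the single candidate 3. So r4c2=3.
Step 3. [r6c1∈{3,5,6}] r6c1 is the only open cell in row 6 admitting 5. So r6c1=5.
Step 4. [r6c4∈{3,4}] across row 6, 3 lands solely at r6c4, so r6c4=3.
Step 5. [r4c6∈{2,4,5}] row 4 places 4 nowhere but r4c6, so r4c6=4.
Step 6. [r6c3∈{4,6}] row 6 places 6 nowhere but r6c3, so r6c3=6.
Step 7. [r2c6∈{2}] nothing but 2 survives at r2c6, so r2c6=2.
Step 8. [r5c5∈{5,6}] row 5 places 6 nowhere but r5c5 ⇒ r5c5=6.
Step 9. [r4c1∈{2}] r4c1 is down to just 2, so r4c1=2.
Step 10. [r5c1∈{3}] r5c1 is down to just 3, so r5c1=3.
Step 11. [r2c4∈{1}] r2c4 is down to just 1 ⇒ r2c4=1.
Step 12. [r4c3∈{1}] nothing but 1 survives at r4c3 ⇒ r4c3=1.
Step 13. [r1c5∈{3}] r1c5 is down to just 3 ⇒ r1c5=3.
Step 14. [r1c3∈{4}] r1c3's peers cover all but 4. So r1c3=4.
Step 15. [r5c4∈{4}] only 4 remains possible at r5c4, so r5c4=4.
Step 16. [r3c4∈{2}] r3c4 has the single candidate 2, so r3c4=2.
Step 17. [r6c2∈{4}] r6c2 has the single candidate 4. So r6c2=4.
Step 18. [r5c6∈{5}] only 5 remains possible at r5c6 ⇒ r5c6=5.
Step 19. [r4c5∈{5}] nothing but 5 survives at r4c5 ⇒ r4c5=5.
Step 20. [r2c1∈{6}] r2c1's peers cover all but 6. So r2c1=6.
Step 21. [r3c6∈{3}] r3c6's peers cover all but 3. So r3c6=3.

Answer: 1 2 4 5 3 6 / 6 5 3 1 4 2 / 4 6 5 2 1 3 / 2 3 1 6 5 4 / 3 1 2 4 6 5 / 5 4 6 3 2 1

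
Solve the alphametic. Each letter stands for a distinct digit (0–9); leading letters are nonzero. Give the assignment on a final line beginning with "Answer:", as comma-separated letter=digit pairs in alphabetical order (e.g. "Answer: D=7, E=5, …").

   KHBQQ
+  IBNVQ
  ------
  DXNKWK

Step 1. [col 1: Q + Q ≡ K (mod 10)] K=8 is one option consistent with column 1 (Q + Q ≡ K (mod 10), carry-in 0) — take it, so K=8.
Step 2. [col 1: Q + Q ≡ K (mod 10)] Q=4 is one option consistent with column 1 (Q + Q ≡ K (mod 10), carry-in 0) — take it. So Q=4.
Step 3. [col 2: Q + V ≡ W (mod 10)] several values work for W in column 2 (Q + V ≡ W (mod 10), carry-in 0); try W=0 ⇒ W=0.
Step 4. [col 2: Q + V ≡ W (mod 10)] column 2: given Q=4, W=0, carry-in 0, and digits 0,4,8 already taken and all letters distinct, Q+V≡W (mod 10) forces V=6, so V=6.
Step 5. [D] the sum has 6 digits but both addends have 5; that extra leading digit D is the final carry, namely 1 ⇒ D=1.
Step 6. [col 3: B + N ≡ K (mod 10)] no forcing yet in column 3 (carry-in 1); N=5 is free and consistent — try it. So N=5.
Step 7. [col 3: B + N ≡ K (mod 10)] from column 3 (N=5, K=8, carry-in 1, digits 0,1,4,5,6,8 already taken and all letters distinct): B must equal 2. So B=2.
Step 8. [col 4: H + B ≡ N (mod 10)] in column 4 we have H+B≡N with carry-in 0; given B=2, N=5 and digits 0,1,2,4,5,6,8 already taken and all letters distinct, that pins H to 3, so H=3.
Step 9. [col 5: K + I ≡ X (mod 10)] from column 5 (K=8, carry-in 0, digits 0,1,2,3,4,5,6,8 already taken and all letters distinct): X must equal 7 ⇒ X=7.
Step 10. [col 5: K + I ≡ X (mod 10)] in column 5 we have K+I≡X with carry-in 0; given K=8, X=7 and digits 0,1,2,3,4,5,6,7,8 already taken and all letters distinct, that pins I to 9 ⇒ I=9.

Answer: B=2, D=1, H=3, I=9, K=8, N=5, Q=4, V=6, W=0, X=7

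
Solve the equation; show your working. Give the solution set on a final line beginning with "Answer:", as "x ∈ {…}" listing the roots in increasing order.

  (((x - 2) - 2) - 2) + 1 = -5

Step 1. [(((x - 2) - 2) - 2) + 1 = -5] the outer +1 inverts by subtracting 1, so sub: ((x - 2) - 2) - 2 = -6.
Step 2. [((x - 2) - 2) - 2 = -6] 2 comes off first (add 2) ⇒ sub: (x - 2) - 2 = -4.
Step 3. [(x - 2) - 2 = -4] add 2: x sits inside (… - 2). So sub: x - 2 = -2.
Step 4. [x - 2 = -2] peel the -2: add 2 from each side. So sub: x = 0.

Answer: x ∈ {0}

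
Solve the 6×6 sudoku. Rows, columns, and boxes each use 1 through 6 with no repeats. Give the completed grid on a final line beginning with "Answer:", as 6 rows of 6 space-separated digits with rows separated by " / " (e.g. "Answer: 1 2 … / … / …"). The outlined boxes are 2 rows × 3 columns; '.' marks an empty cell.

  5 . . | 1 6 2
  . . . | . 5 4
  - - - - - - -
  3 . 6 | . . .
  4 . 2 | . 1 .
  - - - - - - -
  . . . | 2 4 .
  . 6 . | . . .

Step 1. [r5c1∈{1}] r5c1 has the single candidate 1, so r5c1=1.
Step 2. [r3c6∈{5}] nothing but 5 survives at r3c6. So r3c6=5.
Step 3. [r2c4∈{3}] only 3 remains possible at r2c4. So r2c4=3.
Step 4. [r6c5∈{3}] nothing but 3 survives at r6c5. So r6c5=3.
Step 5. [r6c3∈{4,5}] row 6 places 4 nowhere but r6c3, so r6c3=4.
Step 6. [r1c3∈{3}] nothing but 3 survives at r1c3, so r1c3=3.
Step 7. [r2c2∈{1,2}] in col 2, 2 fits only at r2c2 ⇒ r2c2=2.
Step 8. [r4c2∈{5}] only 5 remains possible at r4c2 ⇒ r4c2=5.
Step 9. [r5c6∈{6}] nothing but 6 survives at r5c6 ⇒ r5c6=6.
Step 10. [r5c3∈{5}] r5c3's peers cover all but 5 ⇒ r5c3=5.
Step 11. [r5c2∈{3}] nothing but 3 survives at r5c2 ⇒ r5c2=3.
Step 12. [r4c6∈{3}] r4c6 is down to just 3. So r4c6=3.
Step 13. [r2c3∈{1}] r2c3 is down to just 1, so r2c3=1.
Step 14. [r6c1∈{2}] r6c1's peers cover all but 2. So r6c1=2.
Step 15. [r1c2∈{4}] r1c2's peers cover all but 4, so r1c2=4.
Step 16. [r4c4∈{6}] r4c4 is down to just 6. So r4c4=6.
Step 17. [r3c4∈{4}] nothing but 4 survives at r3c4 ⇒ r3c4=4.
Step 18. [r2c1∈{6}] r2c1's peers cover all but 6. So r2c1=6.
Step 19. [r6c6∈{1}] r6c6 is down to just 1, so r6c6=1.
Step 20. [r6c4∈{5}] nothing but 5 survives at r6c4, so r6c4=5.
Step 21. [r3c5∈{2}] r3c5 is down to just 2, so r3c5=2.
Step 22. [r3c2∈{1}] r3c2 has the single candidate 1, so r3c2=1.

Answer: 5 4 3 1 6 2 / 6 2 1 3 5 4 / 3 1 6 4 2 5 / 4 5 2 6 1 3 / 1 3 5 2 4 6 / 2 6 4 5 3 1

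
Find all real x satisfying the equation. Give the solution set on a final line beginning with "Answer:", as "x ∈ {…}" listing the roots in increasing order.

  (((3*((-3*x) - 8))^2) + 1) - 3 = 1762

Step 1. [(((3*((-3*x) - 8))^2) + 1) - 3 = 1762] peel the -3: add 3 from each side, so sub: ((3*((-3*x) - 8))^2) + 1 = 1765.
Step 2. [((3*((-3*x) - 8))^2) + 1 = 1765] +1 is outermost — subtract 1 both sides, so sub: (3*((-3*x) - 8))^2 = 1764.
Step 3. [(3*((-3*x) - 8))^2 = 1764] √ both sides: 1764 ≥ 0 gives two branches. So sqrt: 3*((-3*x) - 8) = 42 or -42.
Step 4. [3*((-3*x) - 8) = 42 or -42] 3 out front; divide by 3. So div: (-3*x) - 8 = 14 or -14.
Step 5. [(-3*x) - 8 = 14 or -14] the outer -8 inverts by adding 8. So sub: -3*x = 22 or -6.
Step 6. [-3*x = 22 or -6] -3 out front; divide by -3, so div: x = -22/3 or 2.

Answer: x ∈ {-22/3, 2}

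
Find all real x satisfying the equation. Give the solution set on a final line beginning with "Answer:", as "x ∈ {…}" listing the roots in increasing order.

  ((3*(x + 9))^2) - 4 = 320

Step 1. [((3*(x + 9))^2) - 4 = 320] 4 comes off first (add 4), so sub: (3*(x + 9))^2 = 324.
Step 2. [(3*(x + 9))^2 = 324] √ both sides: 324 ≥ 0 gives two branches, so sqrt: 3*(x + 9) = 18 or -18.
Step 3. [3*(x + 9) = 18 or -18] 3·(inner) — divide through by 3. So div: x + 9 = 6 or -6.
Step 4. [x + 9 = 6 or -6] subtract 9: x sits inside (… + 9). So sub: x = -3 or -15.

Answer: x ∈ {-15, -3}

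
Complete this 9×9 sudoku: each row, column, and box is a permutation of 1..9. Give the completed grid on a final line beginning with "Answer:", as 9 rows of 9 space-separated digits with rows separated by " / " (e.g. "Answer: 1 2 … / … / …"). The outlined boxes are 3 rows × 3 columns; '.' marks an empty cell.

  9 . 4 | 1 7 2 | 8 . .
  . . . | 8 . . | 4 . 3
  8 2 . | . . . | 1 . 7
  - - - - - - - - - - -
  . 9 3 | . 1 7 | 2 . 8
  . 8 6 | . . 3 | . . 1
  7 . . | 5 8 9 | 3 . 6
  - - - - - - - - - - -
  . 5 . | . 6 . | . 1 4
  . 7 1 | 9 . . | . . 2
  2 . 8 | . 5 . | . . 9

Step 1. [r3c3∈{5}] r3c3 has the single candidate 5, so r3c3=5.
Step 2. [r8c8∈{3,5,6,8}] 8 has one home in col 8: r8c8, so r8c8=8.
Step 3. [r8c6∈{4}] only 4 remains possible at r8c6. So r8c6=4.
Step 4. [r8c5∈{3}] r8c5 has the single candidate 3. So r8c5=3.
Step 5. [r7c7∈{7}] r7c7's peers cover all but 7. So r7c7=7.
Step 6. [r6c8∈{4}] nothing but 4 survives at r6c8 ⇒ r6c8=4.
Step 7. [r4c8∈{5}] r4c8's peers cover all but 5. So r4c8=5.
Step 8. [r1c8∈{6}] nothing but 6 survives at r1c8 ⇒ r1c8=6.
Step 9. [r8c1∈{6}] r8c1's peers cover all but 6. So r8c1=6.
Step 10. [r3c8∈{9}] r3c8's peers cover all but 9, so r3c8=9.
Step 11. [r3c5∈{4}] nothing but 4 survives at r3c5 ⇒ r3c5=4.
Step 12. [r4c4∈{4,6}] in row 4, 6 fits only at r4c4. So r4c4=6.
Step 13. [r5c4∈{2,4}] across col 4, 4 lands solely at r5c4 ⇒ r5c4=4.
Step 14. [r2c2∈{1,6}] 6 has one home in col 2: r2c2 ⇒ r2c2=6.
Step 15. [r7c1∈{3}] only 3 remains possible at r7c1, so r7c1=3.
Step 16. [r7c6∈{8}] nothing but 8 survives at r7c6 ⇒ r7c6=8.
Step 17. [r5c7∈{9}] r5c7 is down to just 9. So r5c7=9.
Step 18. [r9c7∈{6}] only 6 remains possible at r9c7 ⇒ r9c7=6.
Step 19. [r1c9∈{5}] r1c9 is down to just 5. So r1c9=5.
Step 20. [r5c1∈{5}] r5c1's peers cover all but 5. So r5c1=5.
Step 21. [r9c2∈{4}] r9c2 is down to just 4 ⇒ r9c2=4.
Step 22. [r2c6∈{5}] r2c6 has the single candidate 5 ⇒ r2c6=5.
Step 23. [r5c5∈{2}] nothing but 2 survives at r5c5. So r5c5=2.
Step 24. [r4c1∈{4}] r4c1 is down to just 4. So r4c1=4.
Step 25. [r3c6∈{6}] r3c6's peers cover all but 6 ⇒ r3c6=6.
Step 26. [r2c3∈{7}] r2c3 has the single candidate 7. So r2c3=7.
Step 27. [r9c6∈{1}] r9c6's peers cover all but 1 ⇒ r9c6=1.
Step 28. [r9c8∈{3}] only 3 remains possible at r9c8, so r9c8=3.
Step 29. [r2c1∈{1}] r2c1 has the single candidate 1 ⇒ r2c1=1.
Step 30. [r7c4∈{2}] r7c4 is down to just 2 ⇒ r7c4=2.
Step 31. [r2c5∈{9}] nothing but 9 survives at r2c5. So r2c5=9.
Step 32. [r5c8∈{7}] r5c8's peers cover all but 7 ⇒ r5c8=7.
Step 33. [r2c8∈{2}] nothing but 2 survives at r2c8, so r2c8=2.
Step 34. [r9c4∈{7}] only 7 remains possible at r9c4, so r9c4=7.
Step 35. [r3c4∈{3}] only 3 remains possible at r3c4 ⇒ r3c4=3.
Step 36. [r6c2∈{1}] nothing but 1 survives at r6c2, so r6c2=1.
Step 37. [r7c3∈{9}] only 9 remains possible at r7c3, so r7c3=9.
Step 38. [r8c7∈{5}] r8c7 is down to just 5 ⇒ r8c7=5.
Step 39. [r6c3∈{2}] r6c3 has the single candidate 2, so r6c3=2.
Step 40. [r1c2∈{3}] r1c2's peers cover all but 3 ⇒ r1c2=3.

Answer: 9 3 4 1 7 2 8 6 5 / 1 6 7 8 9 5 4 2 3 / 8 2 5 3 4 6 1 9 7 / 4 9 3 6 1 7 2 5 8 / 5 8 6 4 2 3 9 7 1 / 7 1 2 5 8 9 3 4 6 / 3 5 9 2 6 8 7 1 4 / 6 7 1 9 3 4 5 8 2 / 2 4 8 7 5 1 6 3 9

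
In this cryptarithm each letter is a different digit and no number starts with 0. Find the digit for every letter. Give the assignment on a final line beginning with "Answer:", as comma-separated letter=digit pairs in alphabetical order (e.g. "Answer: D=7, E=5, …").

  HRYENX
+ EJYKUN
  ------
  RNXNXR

Step 1. [col 1: X + N ≡ R (mod 10)] no forcing yet in column 1 (carry-in 0); N=7 is free and consistent — try it. So N=7.
Step 2. [col 1: X + N ≡ R (mod 10)] several values work for R in column 1 (X + N ≡ R (mod 10), carry-in 0); try R=5. So R=5.
Step 3. [col 1: X + N ≡ R (mod 10)] in column 1 we have X+N≡R with carry-in 0; given N=7, R=5 and digits 5,7 already taken and all letters distinct, that pins X to 8 ⇒ X=8.
Step 4. [col 2: N + U ≡ X (mod 10)] in column 2 we have N+U≡X with carry-in 1; given N=7, X=8 and digits 5,7,8 already taken and all letters distinct, that pins U to 0, so U=0.
Step 5. [col 3: E + K ≡ N (mod 10)] no forcing yet in column 3 (carry-in 0); E=3 is free and consistent — try it, so E=3.
Step 6. [col 3: E + K ≡ N (mod 10)] from column 3 (E=3, N=7, carry-in 0, digits 0,3,5,7,8 already taken and all letters distinct): K must equal 4. So K=4.
Step 7. [col 4: Y + Y ≡ X (mod 10)] from column 4 (X=8, carry-in 0, digits 0,3,4,5,7,8 already taken and all letters distinct): Y must equal 9. So Y=9.
Step 8. [col 5: R + J ≡ N (mod 10)] from column 5 (R=5, N=7, carry-in 1, digits 0,3,4,5,7,8,9 already taken and all letters distinct): J must equal 1 ⇒ J=1.
Step 9. [col 6: H + E ≡ R (mod 10)] column 6 reads H+E+carry(0)=R with E=3, R=5; with digits 0,1,3,4,5,7,8,9 already taken and all letters distinct, the only value for H is 2. So H=2.

Answer: E=3, H=2, J=1, K=4, N=7, R=5, U=0, X=8, Y=9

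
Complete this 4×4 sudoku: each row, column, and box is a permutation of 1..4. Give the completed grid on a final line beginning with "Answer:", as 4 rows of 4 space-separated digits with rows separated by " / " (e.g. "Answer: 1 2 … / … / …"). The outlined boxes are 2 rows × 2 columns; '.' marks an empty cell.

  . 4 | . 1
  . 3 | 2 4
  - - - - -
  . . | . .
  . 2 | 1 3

Step 1. [r3c1∈{1,3,4}] row 3 places 3 nowhere but r3c1 ⇒ r3c1=3.
Step 2. [r1c1∈{2}] r1c1 is down to just 2. So r1c1=2.
Step 3. [r3c3∈{4}] only 4 remains possible at r3c3 ⇒ r3c3=4.
Step 4. [r2c1∈{1}] r2c1's peers cover all but 1, so r2c1=1.
Step 5. [r4c1∈{4}] r4c1 has the single candidate 4 ⇒ r4c1=4.
Step 6. [r3c2∈{1}] r3c2 is down to just 1, so r3c2=1.
Step 7. [r3c4∈{2}] r3c4's peers cover all but 2, so r3c4=2.
Step 8. [r1c3∈{3}] nothing but 3 survives at r1c3 ⇒ r1c3=3.

Answer: 2 4 3 1 / 1 3 2 4 / 3 1 4 2 / 4 2 1 3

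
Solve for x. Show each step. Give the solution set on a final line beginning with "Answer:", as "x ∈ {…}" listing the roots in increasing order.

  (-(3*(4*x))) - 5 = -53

Step 1. [(-(3*(4*x))) - 5 = -53] 5 comes off first (add 5), so sub: -(3*(4*x)) = -48.
Step 2. [-(3*(4*x)) = -48] leading − — multiply by −1. So neg: 3*(4*x) = 48.
Step 3. [3*(4*x) = 48] 3 out front; divide by 3 ⇒ div: 4*x = 16.
Step 4. [4*x = 16] LHS = 4·(…); ÷4 both sides ⇒ div: x = 4.

Answer: x ∈ {4}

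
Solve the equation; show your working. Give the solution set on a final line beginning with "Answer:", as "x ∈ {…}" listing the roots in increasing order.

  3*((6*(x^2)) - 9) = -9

Step 1. [3*((6*(x^2)) - 9) = -9] divide by the outer 3, so div: (6*(x^2)) - 9 = -3.
Step 2. [(6*(x^2)) - 9 = -3] peel the -9: add 9 from each side. So sub: 6*(x^2) = 6.
Step 3. [6*(x^2) = 6] divide by the outer 6, so div: x^2 = 1.
Step 4. [x^2 = 1] √ both sides: 1 ≥ 0 gives two branches, so sqrt: x = 1 or -1.

Answer: x ∈ {-1, 1}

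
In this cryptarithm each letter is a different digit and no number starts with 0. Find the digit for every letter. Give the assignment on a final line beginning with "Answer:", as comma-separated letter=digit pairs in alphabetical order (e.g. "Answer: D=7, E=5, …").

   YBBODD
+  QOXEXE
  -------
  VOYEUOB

Step 1. [col 1: D + E ≡ B (mod 10)] several values work for E in column 1 (D + E ≡ B (mod 10), carry-in 0); try E=4. So E=4.
Step 2. [col 1: D + E ≡ B (mod 10)] column 1 (D + E ≡ B (mod 10), carry-in 0) doesn't pin B yet; pick B=6 and continue, so B=6.
Step 3. [col 1: D + E ≡ B (mod 10)] column 1 reads D+E+carry(0)=B with E=4, B=6; with digits 4,6 already taken and all letters distinct, the only value for D is 2, so D=2.
Step 4. [col 2: D + X ≡ O (mod 10)] X=8 is one option consistent with column 2 (D + X ≡ O (mod 10), carry-in 0) — take it, so X=8.
Step 5. [col 2: D + X ≡ O (mod 10)] in column 2 we have D+X≡O with carry-in 0; given D=2, X=8 and digits 2,4,6,8 already taken and all letters distinct, that pins O to 0 ⇒ O=0.
Step 6. [col 3: O + E ≡ U (mod 10)] from column 3 (O=0, E=4, carry-in 1, digits 0,2,4,6,8 already taken and all letters distinct): U must equal 5. So U=5.
Step 7. [col 5: B + O ≡ Y (mod 10)] column 5 reads B+O+carry(1)=Y with B=6, O=0; with digits 0,2,4,5,6,8 already taken and all letters distinct, the only value for Y is 7, so Y=7.
Step 8. [col 6: Y + Q ≡ O (mod 10)] column 6: given Y=7, O=0, carry-in 0, and digits 0,2,4,5,6,7,8 already taken and all letters distinct, Y+Q≡O (mod 10) forces Q=3, so Q=3.
Step 9. [col 7: carry → V] from column 7 (nothing yet, carry-in 1, digits 0,2,3,4,5,6,7,8 already taken and all letters distinct): V must equal 1, so V=1.

Answer: B=6, D=2, E=4, O=0, Q=3, U=5, V=1, X=8, Y=7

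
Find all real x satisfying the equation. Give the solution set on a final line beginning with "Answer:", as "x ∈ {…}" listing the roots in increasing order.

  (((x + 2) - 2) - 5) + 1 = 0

Step 1. [(((x + 2) - 2) - 5) + 1 = 0] subtract 1: x sits inside (… + 1) ⇒ sub: ((x + 2) - 2) - 5 = -1.
Step 2. [((x + 2) - 2) - 5 = -1] the outer -5 inverts by adding 5, so sub: (x + 2) - 2 = 4.
Step 3. [(x + 2) - 2 = 4] the outer -2 inverts by adding 2, so sub: x + 2 = 6.
Step 4. [x + 2 = 6] 2 comes off first (subtract 2). So sub: x = 4.

Answer: x ∈ {4}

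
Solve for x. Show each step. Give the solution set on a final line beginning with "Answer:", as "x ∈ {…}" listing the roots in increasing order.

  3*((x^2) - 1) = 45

Step 1. [3*((x^2) - 1) = 45] 3 out front; divide by 3, so div: (x^2) - 1 = 15.
Step 2. [(x^2) - 1 = 15] 1 comes off first (add 1) ⇒ sub: x^2 = 16.
Step 3. [x^2 = 16] √ both sides: 16 ≥ 0 gives two branches. So sqrt: x = 4 or -4.

Answer: x ∈ {-4, 4}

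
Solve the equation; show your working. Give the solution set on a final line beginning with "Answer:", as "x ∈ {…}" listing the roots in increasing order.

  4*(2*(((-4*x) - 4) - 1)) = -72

Step 1. [4*(2*(((-4*x) - 4) - 1)) = -72] divide by the outer 4. So div: 2*(((-4*x) - 4) - 1) = -18.
Step 2. [2*(((-4*x) - 4) - 1) = -18] LHS = 2·(…); ÷2 both sides, so div: ((-4*x) - 4) - 1 = -9.
Step 3. [((-4*x) - 4) - 1 = -9] 1 comes off first (add 1). So sub: (-4*x) - 4 = -8.
Step 4. [(-4*x) - 4 = -8] -4 | LHS and -4 | -8: pull -4 out ⇒ factor: x + 1 = 2.
Step 5. [x + 1 = 2] subtract 1: x sits inside (… + 1) ⇒ sub: x = 1.

Answer: x ∈ {1}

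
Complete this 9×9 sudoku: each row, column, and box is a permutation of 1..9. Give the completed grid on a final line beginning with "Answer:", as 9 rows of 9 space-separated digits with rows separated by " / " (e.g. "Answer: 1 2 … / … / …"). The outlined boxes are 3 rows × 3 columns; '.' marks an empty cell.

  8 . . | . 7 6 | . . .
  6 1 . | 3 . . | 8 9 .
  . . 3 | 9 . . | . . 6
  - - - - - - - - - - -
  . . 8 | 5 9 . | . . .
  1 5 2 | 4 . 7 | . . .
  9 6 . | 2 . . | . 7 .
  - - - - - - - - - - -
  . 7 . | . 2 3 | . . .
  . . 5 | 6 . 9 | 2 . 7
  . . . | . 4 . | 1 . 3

Step 1. [r7c1∈{4}] only 4 remains possible at r7c1, so r7c1=4.
Step 2. [r3c1∈{2,5,7}] 5 has one home in col 1: r3c1 ⇒ r3c1=5.
Step 3. [r6c3∈{4}] r6c3 is down to just 4. So r6c3=4.
Step 4. [r1c4∈{1}] r1c4 is down to just 1 ⇒ r1c4=1.
Step 5. [r7c4∈{8}] only 8 remains possible at r7c4 ⇒ r7c4=8.
Step 6. [r5c5∈{3,6,8}] in col 5, 6 fits only at r5c5, so r5c5=6.
Step 7. [r4c6∈{1}] only 1 remains possible at r4c6. So r4c6=1.
Step 8. [r8c8∈{4,8}] 4 has one home in row 8: r8c8 ⇒ r8c8=4.
Step 9. [r4c2∈{3}] nothing but 3 survives at r4c2. So r4c2=3.
Step 10. [r9c8∈{5,6,8}] 8 has one home in box 9: r9c8, so r9c8=8.
Step 11. [r5c8∈{3}] r5c8's peers cover all but 3, so r5c8=3.
Step 12. [r1c3∈{9}] nothing but 9 survives at r1c3. So r1c3=9.
Step 13. [r6c7∈{5}] only 5 remains possible at r6c7, so r6c7=5.
Step 14. [r6c6∈{8}] only 8 remains possible at r6c6 ⇒ r6c6=8.
Step 15. [r2c5∈{5}] r2c5's peers cover all but 5, so r2c5=5.
Step 16. [r5c7∈{9}] r5c7's peers cover all but 9, so r5c7=9.
Step 17. [r7c7∈{6}] r7c7 is down to just 6 ⇒ r7c7=6.
Step 18. [r4c7∈{4}] r4c7 has the single candidate 4 ⇒ r4c7=4.
Step 19. [r4c9∈{2}] nothing but 2 survives at r4c9, so r4c9=2.
Step 20. [r7c8∈{5}] r7c8 is down to just 5, so r7c8=5.
Step 21. [r2c9∈{4}] only 4 remains possible at r2c9, so r2c9=4.
Step 22. [r1c8∈{2}] r1c8's peers cover all but 2 ⇒ r1c8=2.
Step 23. [r3c2∈{2,4}] 2 has one home in box 1: r3c2, so r3c2=2.
Step 24. [r9c2∈{9}] only 9 remains possible at r9c2 ⇒ r9c2=9.
Step 25. [r6c9∈{1}] r6c9's peers cover all but 1, so r6c9=1.
Step 26. [r8c2∈{8}] nothing but 8 survives at r8c2. So r8c2=8.
Step 27. [r8c5∈{1}] r8c5 is down to just 1. So r8c5=1.
Step 28. [r9c1∈{2}] r9c1 is down to just 2. So r9c1=2.
Step 29. [r8c1∈{3}] r8c1 has the single candidate 3, so r8c1=3.
Step 30. [r7c3∈{1}] r7c3 is down to just 1 ⇒ r7c3=1.
Step 31. [r3c8∈{1}] r3c8's peers cover all but 1, so r3c8=1.
Step 32. [r9c4∈{7}] r9c4 has the single candidate 7. So r9c4=7.
Step 33. [r3c5∈{8}] r3c5 is down to just 8 ⇒ r3c5=8.
Step 34. [r1c2∈{4}] r1c2 has the single candidate 4. So r1c2=4.
Step 35. [r1c7∈{3}] only 3 remains possible at r1c7, so r1c7=3.
Step 36. [r9c6∈{5}] only 5 remains possible at r9c6. So r9c6=5.
Step 37. [r2c6∈{2}] only 2 remains possible at r2c6. So r2c6=2.
Step 38. [r7c9∈{9}] r7c9's peers cover all but 9 ⇒ r7c9=9.
Step 39. [r9c3∈{6}] r9c3's peers cover all but 6, so r9c3=6.
Step 40. [r3c7∈{7}] r3c7's peers cover all but 7 ⇒ r3c7=7.
Step 41. [r4c8∈{6}] only 6 remains possible at r4c8. So r4c8=6.
Step 42. [r1c9∈{5}] nothing but 5 survives at r1c9, so r1c9=5.
Step 43. [r6c5∈{3}] only 3 remains possible at r6c5, so r6c5=3.
Step 44. [r4c1∈{7}] r4c1's peers cover all but 7 ⇒ r4c1=7.
Step 45. [r5c9∈{8}] r5c9's peers cover all but 8 ⇒ r5c9=8.
Step 46. [r2c3∈{7}] r2c3's peers cover all but 7. So r2c3=7.
Step 47. [r3c6∈{4}] r3c6 has the single candidate 4. So r3c6=4.

Answer: 8 4 9 1 7 6 3 2 5 / 6 1 7 3 5 2 8 9 4 / 5 2 3 9 8 4 7 1 6 / 7 3 8 5 9 1 4 6 2 / 1 5 2 4 6 7 9 3 8 / 9 6 4 2 3 8 5 7 1 / 4 7 1 8 2 3 6 5 9 / 3 8 5 6 1 9 2 4 7 / 2 9 6 7 4 5 1 8 3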